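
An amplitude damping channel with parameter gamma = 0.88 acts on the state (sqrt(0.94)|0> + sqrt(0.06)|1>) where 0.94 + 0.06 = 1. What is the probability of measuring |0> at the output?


For amplitude damping with parameter gamma on state sqrt(a)|0> + sqrt(b)|1>:
alpha^2 = 0.94, beta^2 = 0.06
P(|0>) = alpha^2 + gamma * beta^2
= 0.94 + 0.88 * 0.06
= 0.94 + 0.0528
= 0.9928

0.9928


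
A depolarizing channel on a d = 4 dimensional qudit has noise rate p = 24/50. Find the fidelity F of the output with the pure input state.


F = (1-p) + p/d
= (1 - 0.4800) + 0.4800/4
= 0.5200 + 0.1200
= 0.6400

0.6400


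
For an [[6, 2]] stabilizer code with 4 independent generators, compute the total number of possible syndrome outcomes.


Each stabilizer generator gives a binary (+1 or -1) measurement outcome.
With 4 independent generators:
Total syndromes = 2^4
= 16

16


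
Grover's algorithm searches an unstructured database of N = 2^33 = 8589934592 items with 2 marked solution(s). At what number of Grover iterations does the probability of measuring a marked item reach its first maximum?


After j Grover iterations the success probability is P(j) = sin^2((2j+1)*theta), where sin(theta) = sqrt(k/N).
N = 2^33 = 8589934592, k = 2
sin(theta) = sqrt(k/N) = 1.525878906e-05
theta = arcsin(sqrt(k/N)) = 1.525878906e-05 rad
P(j) reaches its first maximum when (2j+1)*theta is as close as possible to pi/2, i.e. j = round(pi/(4*theta) - 1/2).
pi/(4*theta) - 1/2 = 51471.3540
(For comparison, the common estimate pi/4 * sqrt(N/k) = 51471.8540; the exact maximiser is used here.)
Optimal iterations = 51471

51471


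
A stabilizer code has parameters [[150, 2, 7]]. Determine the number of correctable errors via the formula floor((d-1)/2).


Code parameters: [[150, 2, 7]], distance d = 7.
Number of correctable errors = floor((d-1)/2)
= floor((7 - 1)/2)
= floor(6/2)
= 3

3


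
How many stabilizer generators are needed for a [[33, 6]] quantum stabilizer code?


For an [[n,k]] stabilizer code:
Number of stabilizer generators = n - k
= 33 - 6
= 27

27


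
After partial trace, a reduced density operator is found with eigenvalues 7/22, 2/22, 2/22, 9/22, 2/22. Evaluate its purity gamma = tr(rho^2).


tr(rho^2) = sum of eigenvalues squared
= (7/22)^2 + (2/22)^2 + (2/22)^2 + (9/22)^2 + (2/22)^2
= (49 + 4 + 4 + 81 + 4) / 484
= 142/484
= 0.2934

0.2934


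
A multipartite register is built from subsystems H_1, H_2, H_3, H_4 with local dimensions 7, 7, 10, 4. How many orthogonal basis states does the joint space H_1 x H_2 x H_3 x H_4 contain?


dim(H_1 x H_2 x H_3 x H_4) = 7 * 7 * 10 * 4
= 49 * 10 * 4
= 490 * 4
= 1960

1960


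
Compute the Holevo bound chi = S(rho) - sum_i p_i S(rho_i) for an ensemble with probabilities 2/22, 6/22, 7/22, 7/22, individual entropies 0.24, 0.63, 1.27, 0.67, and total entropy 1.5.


chi = S(rho) - sum_i p_i * S(rho_i)
Weighted entropy = 2/22 * 0.24 + 6/22 * 0.63 + 7/22 * 1.27 + 7/22 * 0.67
= 0.8109
chi = 1.5 - 0.8109
= 0.6891

0.6891


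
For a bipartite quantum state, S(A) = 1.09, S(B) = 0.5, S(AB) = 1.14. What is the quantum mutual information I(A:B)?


I(A:B) = S(A) + S(B) - S(AB)
= 1.09 + 0.5 - 1.14
= 0.4500

0.4500


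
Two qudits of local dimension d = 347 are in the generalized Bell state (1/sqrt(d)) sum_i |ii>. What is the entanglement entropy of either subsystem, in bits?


For a maximally entangled state in d x d:
S = log2(d) = log2(347)
= 8.4388

8.4388


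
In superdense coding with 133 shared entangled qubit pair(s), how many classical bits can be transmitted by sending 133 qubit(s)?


Superdense coding allows 2 classical bits per shared entangled pair.
133 pair(s) -> 2 * 133 = 266 classical bits

266


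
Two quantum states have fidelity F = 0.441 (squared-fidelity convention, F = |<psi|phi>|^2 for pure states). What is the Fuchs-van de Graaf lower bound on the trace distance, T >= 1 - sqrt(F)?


Fuchs-van de Graaf (squared-fidelity convention): 1 - sqrt(F) <= T <= sqrt(1 - F).
Lower bound: T >= 1 - sqrt(F)
sqrt(F) = sqrt(0.441) = 0.6641
T >= 1 - 0.6641
T >= 0.3359

0.3359


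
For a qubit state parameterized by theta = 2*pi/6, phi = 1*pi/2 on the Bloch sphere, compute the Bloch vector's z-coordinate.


theta = 1.0472, phi = 1.5708
r_z = cos(theta) = 0.5000

0.5000


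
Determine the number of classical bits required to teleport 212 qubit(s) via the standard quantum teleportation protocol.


Quantum teleportation requires 2 classical bits per qubit teleported.
212 qubit(s) -> 2 * 212 = 424 classical bits

424


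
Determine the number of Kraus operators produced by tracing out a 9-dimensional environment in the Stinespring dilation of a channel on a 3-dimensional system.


Tracing out the environment in an orthonormal basis {|i>_E} gives Kraus operators K_i = <i|_E U |0>_E.
Number of Kraus operators = dim(H_env) = d_env
= 9

9


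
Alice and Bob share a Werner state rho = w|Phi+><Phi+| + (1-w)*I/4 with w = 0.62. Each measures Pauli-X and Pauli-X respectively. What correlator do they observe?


|Phi+> = (|00> + |11>)/sqrt(2)
For the pure Bell state, <X_A X_B> = +1 (Bell-state Pauli correlator).
The maximally-mixed part I/4 has tr(I/4 * P tensor P) = 0 for any traceless Pauli P.
So <X_A X_B>_rho = w * (+1) + (1 - w) * 0
= 0.62 * (+1)
= 0.6200

0.6200


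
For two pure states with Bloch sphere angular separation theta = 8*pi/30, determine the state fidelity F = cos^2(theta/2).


For states separated by angle theta on Bloch sphere:
F = cos^2(theta/2)
theta = 8*pi/30 = 0.8378
theta/2 = 0.4189
cos(theta/2) = 0.9135
F = 0.8346

0.8346


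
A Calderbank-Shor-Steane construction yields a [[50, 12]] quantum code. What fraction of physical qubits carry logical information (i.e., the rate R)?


Code rate R = k/n
= 12/50
= 0.2400

0.2400


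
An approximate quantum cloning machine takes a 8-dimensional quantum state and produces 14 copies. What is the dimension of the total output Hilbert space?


Output space = H^(tensor 14) where dim(H) = 8
dim = 8^14
= 64 (after 2 factors)
= 512 (after 3 factors)
= 4096 (after 4 factors)
= 32768 (after 5 factors)
= 262144 (after 6 factors)
= 2097152 (after 7 factors)
= 16777216 (after 8 factors)
= 134217728 (after 9 factors)
= 1073741824 (after 10 factors)
= 8589934592 (after 11 factors)
= 68719476736 (after 12 factors)
= 549755813888 (after 13 factors)
= 4398046511104 (after 14 factors)
= 4398046511104

4398046511104


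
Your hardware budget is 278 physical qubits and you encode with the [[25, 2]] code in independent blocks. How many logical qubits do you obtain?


Each code block uses 25 physical qubits for 2 logical qubit(s).
Number of complete blocks = floor(278 / 25) = 11
Logical qubits = 11 * 2
= 22

22


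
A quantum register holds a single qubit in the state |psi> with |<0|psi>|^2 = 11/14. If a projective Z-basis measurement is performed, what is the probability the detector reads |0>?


|alpha|^2 = 11/14 = 0.7857
|beta|^2 = 1 - 11/14 = 3/14 = 0.2143
P(|0>) = |alpha|^2 = 0.7857

0.7857


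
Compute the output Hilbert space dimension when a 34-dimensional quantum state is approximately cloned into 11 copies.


Output space = H^(tensor 11) where dim(H) = 34
dim = 34^11
= 1156 (after 2 factors)
= 39304 (after 3 factors)
= 1336336 (after 4 factors)
= 45435424 (after 5 factors)
= 1544804416 (after 6 factors)
= 52523350144 (after 7 factors)
= 1785793904896 (after 8 factors)
= 60716992766464 (after 9 factors)
= 2064377754059776 (after 10 factors)
= 70188843638032384 (after 11 factors)
= 70188843638032384

70188843638032384


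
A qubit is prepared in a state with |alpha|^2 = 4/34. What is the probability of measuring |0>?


|alpha|^2 = 4/34 = 0.1176
|beta|^2 = 1 - 4/34 = 30/34 = 0.8824
P(|0>) = |alpha|^2 = 0.1176

0.1176


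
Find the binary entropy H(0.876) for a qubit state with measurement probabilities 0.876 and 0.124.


S = -p*log2(p) - (1-p)*log2(1-p)
p = 0.8760, 1-p = 0.1240
= -0.8760 * log2(0.8760) - 0.1240 * log2(0.1240)
= -(-0.1673) - (-0.3734)
= 0.5408

0.5408


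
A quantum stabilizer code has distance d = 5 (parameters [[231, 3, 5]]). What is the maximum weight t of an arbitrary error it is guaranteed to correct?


Code parameters: [[231, 3, 5]], distance d = 5.
Number of correctable errors = floor((d-1)/2)
= floor((5 - 1)/2)
= floor(4/2)
= 2

2


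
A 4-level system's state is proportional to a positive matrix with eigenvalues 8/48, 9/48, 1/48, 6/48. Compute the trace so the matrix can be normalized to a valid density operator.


tr(M) = sum of eigenvalues
= 8/48 + 9/48 + 1/48 + 6/48
= 24/48
= 0.5000

0.5000


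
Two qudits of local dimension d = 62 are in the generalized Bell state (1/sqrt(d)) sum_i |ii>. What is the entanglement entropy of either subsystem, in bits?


For a maximally entangled state in d x d:
S = log2(d) = log2(62)
= 5.9542

5.9542


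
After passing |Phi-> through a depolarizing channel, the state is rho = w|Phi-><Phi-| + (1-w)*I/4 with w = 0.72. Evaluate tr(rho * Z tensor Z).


|Phi-> = (|00> - |11>)/sqrt(2)
For the pure Bell state, <Z_A Z_B> = +1 (Bell-state Pauli correlator).
The maximally-mixed part I/4 has tr(I/4 * P tensor P) = 0 for any traceless Pauli P.
So <Z_A Z_B>_rho = w * (+1) + (1 - w) * 0
= 0.72 * (+1)
= 0.7200

0.7200


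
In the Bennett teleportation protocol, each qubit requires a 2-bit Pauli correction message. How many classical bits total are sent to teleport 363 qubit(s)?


Quantum teleportation requires 2 classical bits per qubit teleported.
363 qubit(s) -> 2 * 363 = 726 classical bits

726


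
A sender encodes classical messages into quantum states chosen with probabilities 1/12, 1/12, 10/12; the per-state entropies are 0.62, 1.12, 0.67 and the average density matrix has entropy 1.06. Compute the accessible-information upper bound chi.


chi = S(rho) - sum_i p_i * S(rho_i)
Weighted entropy = 1/12 * 0.62 + 1/12 * 1.12 + 10/12 * 0.67
= 0.7033
chi = 1.06 - 0.7033
= 0.3567

0.3567


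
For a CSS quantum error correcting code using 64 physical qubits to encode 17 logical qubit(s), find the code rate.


Code rate R = k/n
= 17/64
= 0.2656

0.2656


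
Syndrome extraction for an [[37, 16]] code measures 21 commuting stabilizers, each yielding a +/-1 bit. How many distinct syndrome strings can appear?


Each stabilizer generator gives a binary (+1 or -1) measurement outcome.
With 21 independent generators:
Total syndromes = 2^21
= 2097152

2097152


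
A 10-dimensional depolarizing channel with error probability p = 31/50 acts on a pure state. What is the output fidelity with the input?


F = (1-p) + p/d
= (1 - 0.6200) + 0.6200/10
= 0.3800 + 0.0620
= 0.4420

0.4420


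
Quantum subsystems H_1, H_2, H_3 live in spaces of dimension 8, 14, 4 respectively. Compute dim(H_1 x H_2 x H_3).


dim(H_1 x H_2 x H_3) = 8 * 14 * 4
= 112 * 4
= 448

448


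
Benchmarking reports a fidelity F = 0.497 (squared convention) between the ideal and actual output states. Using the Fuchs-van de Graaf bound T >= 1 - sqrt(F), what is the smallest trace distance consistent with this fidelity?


Fuchs-van de Graaf (squared-fidelity convention): 1 - sqrt(F) <= T <= sqrt(1 - F).
Lower bound: T >= 1 - sqrt(F)
sqrt(F) = sqrt(0.497) = 0.7050
T >= 1 - 0.7050
T >= 0.2950

0.2950


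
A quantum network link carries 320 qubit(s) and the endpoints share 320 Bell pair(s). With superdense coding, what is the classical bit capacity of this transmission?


Superdense coding allows 2 classical bits per shared entangled pair.
320 pair(s) -> 2 * 320 = 640 classical bits

640


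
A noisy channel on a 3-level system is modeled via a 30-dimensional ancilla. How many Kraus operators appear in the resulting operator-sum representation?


Tracing out the environment in an orthonormal basis {|i>_E} gives Kraus operators K_i = <i|_E U |0>_E.
Number of Kraus operators = dim(H_env) = d_env
= 30

30


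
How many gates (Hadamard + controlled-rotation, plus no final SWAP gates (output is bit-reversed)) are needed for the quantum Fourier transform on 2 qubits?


Hadamard gates: 2
Controlled rotations: n*(n-1)/2 = 2*1/2 = 1
SWAP gates: 0 (omitted)
Total = 2 + 1
= 3

3


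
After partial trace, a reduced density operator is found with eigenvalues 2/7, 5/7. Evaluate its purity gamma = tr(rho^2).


tr(rho^2) = sum of eigenvalues squared
= (2/7)^2 + (5/7)^2
= (4 + 25) / 49
= 29/49
= 0.5918

0.5918


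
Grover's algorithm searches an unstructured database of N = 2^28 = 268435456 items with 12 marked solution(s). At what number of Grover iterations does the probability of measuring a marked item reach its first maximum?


After j Grover iterations the success probability is P(j) = sin^2((2j+1)*theta), where sin(theta) = sqrt(k/N).
N = 2^28 = 268435456, k = 12
sin(theta) = sqrt(k/N) = 0.0002114319833
theta = arcsin(sqrt(k/N)) = 0.0002114319849 rad
P(j) reaches its first maximum when (2j+1)*theta is as close as possible to pi/2, i.e. j = round(pi/(4*theta) - 1/2).
pi/(4*theta) - 1/2 = 3714.1611
(For comparison, the common estimate pi/4 * sqrt(N/k) = 3714.6611; the exact maximiser is used here.)
Optimal iterations = 3714

3714


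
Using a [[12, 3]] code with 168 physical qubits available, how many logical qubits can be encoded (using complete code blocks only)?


Each code block uses 12 physical qubits for 3 logical qubit(s).
Number of complete blocks = floor(168 / 12) = 14
Logical qubits = 14 * 3
= 42

42


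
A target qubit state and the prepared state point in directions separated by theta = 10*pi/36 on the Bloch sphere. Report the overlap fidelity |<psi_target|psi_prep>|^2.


For states separated by angle theta on Bloch sphere:
F = cos^2(theta/2)
theta = 10*pi/36 = 0.8727
theta/2 = 0.4363
cos(theta/2) = 0.9063
F = 0.8214

0.8214


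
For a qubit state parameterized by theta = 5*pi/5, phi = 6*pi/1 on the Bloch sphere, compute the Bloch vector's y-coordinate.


theta = 3.1416, phi = 18.8496
r_y = sin(theta)*sin(phi) = 0.0000 * 0.0000
r_y = 0.0000

0.0000


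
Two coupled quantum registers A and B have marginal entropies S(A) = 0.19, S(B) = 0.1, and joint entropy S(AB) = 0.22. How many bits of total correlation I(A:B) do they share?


I(A:B) = S(A) + S(B) - S(AB)
= 0.19 + 0.1 - 0.22
= 0.0700

0.0700


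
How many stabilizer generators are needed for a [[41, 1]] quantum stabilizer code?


For an [[n,k]] stabilizer code:
Number of stabilizer generators = n - k
= 41 - 1
= 40

40


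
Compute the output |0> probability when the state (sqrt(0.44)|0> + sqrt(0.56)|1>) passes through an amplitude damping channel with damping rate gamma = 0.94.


For amplitude damping with parameter gamma on state sqrt(a)|0> + sqrt(b)|1>:
alpha^2 = 0.44, beta^2 = 0.56
P(|0>) = alpha^2 + gamma * beta^2
= 0.44 + 0.94 * 0.56
= 0.44 + 0.5264
= 0.9664

0.9664


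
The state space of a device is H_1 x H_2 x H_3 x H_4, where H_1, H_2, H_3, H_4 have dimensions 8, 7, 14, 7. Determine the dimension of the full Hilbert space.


dim(H_1 x H_2 x H_3 x H_4) = 8 * 7 * 14 * 7
= 56 * 14 * 7
= 784 * 7
= 5488

5488


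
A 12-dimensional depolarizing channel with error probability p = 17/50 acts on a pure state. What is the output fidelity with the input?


F = (1-p) + p/d
= (1 - 0.3400) + 0.3400/12
= 0.6600 + 0.0283
= 0.6883

0.6883


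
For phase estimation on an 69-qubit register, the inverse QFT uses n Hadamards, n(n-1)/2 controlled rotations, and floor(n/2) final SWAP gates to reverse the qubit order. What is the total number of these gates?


Hadamard gates: 69
Controlled rotations: n*(n-1)/2 = 69*68/2 = 2346
SWAP gates: floor(n/2) = floor(69/2) = 34
Total = 69 + 2346 + 34
= 2449

2449


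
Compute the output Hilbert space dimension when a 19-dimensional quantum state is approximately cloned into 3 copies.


Output space = H^(tensor 3) where dim(H) = 19
dim = 19^3
= 361 (after 2 factors)
= 6859 (after 3 factors)
= 6859

6859


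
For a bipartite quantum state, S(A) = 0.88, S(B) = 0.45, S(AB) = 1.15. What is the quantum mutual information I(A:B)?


I(A:B) = S(A) + S(B) - S(AB)
= 0.88 + 0.45 - 1.15
= 0.1800

0.1800


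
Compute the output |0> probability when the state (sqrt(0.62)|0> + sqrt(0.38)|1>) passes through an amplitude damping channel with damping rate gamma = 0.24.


For amplitude damping with parameter gamma on state sqrt(a)|0> + sqrt(b)|1>:
alpha^2 = 0.62, beta^2 = 0.38
P(|0>) = alpha^2 + gamma * beta^2
= 0.62 + 0.24 * 0.38
= 0.62 + 0.0912
= 0.7112

0.7112


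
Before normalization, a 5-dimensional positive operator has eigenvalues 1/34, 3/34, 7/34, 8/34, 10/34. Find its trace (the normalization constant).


tr(M) = sum of eigenvalues
= 1/34 + 3/34 + 7/34 + 8/34 + 10/34
= 29/34
= 0.8529

0.8529


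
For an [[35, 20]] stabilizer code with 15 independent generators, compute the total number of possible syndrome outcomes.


Each stabilizer generator gives a binary (+1 or -1) measurement outcome.
With 15 independent generators:
Total syndromes = 2^15
= 32768

32768


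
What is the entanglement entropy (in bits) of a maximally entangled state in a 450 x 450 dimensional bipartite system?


For a maximally entangled state in d x d:
S = log2(d) = log2(450)
= 8.8138

8.8138


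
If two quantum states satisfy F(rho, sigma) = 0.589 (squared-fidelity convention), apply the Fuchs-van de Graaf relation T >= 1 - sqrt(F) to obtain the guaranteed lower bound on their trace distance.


Fuchs-van de Graaf (squared-fidelity convention): 1 - sqrt(F) <= T <= sqrt(1 - F).
Lower bound: T >= 1 - sqrt(F)
sqrt(F) = sqrt(0.589) = 0.7675
T >= 1 - 0.7675
T >= 0.2325

0.2325


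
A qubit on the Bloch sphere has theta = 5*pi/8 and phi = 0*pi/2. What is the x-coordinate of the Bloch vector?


theta = 1.9635, phi = 0.0000
r_x = sin(theta)*cos(phi) = 0.9239 * 1.0000
r_x = 0.9239

0.9239


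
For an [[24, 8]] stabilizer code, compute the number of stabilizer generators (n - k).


For an [[n,k]] stabilizer code:
Number of stabilizer generators = n - k
= 24 - 8
= 16

16


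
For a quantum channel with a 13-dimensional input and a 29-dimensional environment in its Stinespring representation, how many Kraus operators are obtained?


Tracing out the environment in an orthonormal basis {|i>_E} gives Kraus operators K_i = <i|_E U |0>_E.
Number of Kraus operators = dim(H_env) = d_env
= 29

29


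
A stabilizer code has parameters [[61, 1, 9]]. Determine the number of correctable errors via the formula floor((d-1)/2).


Code parameters: [[61, 1, 9]], distance d = 9.
Number of correctable errors = floor((d-1)/2)
= floor((9 - 1)/2)
= floor(8/2)
= 4

4


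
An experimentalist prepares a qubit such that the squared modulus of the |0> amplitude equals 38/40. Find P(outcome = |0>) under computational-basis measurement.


|alpha|^2 = 38/40 = 0.9500
|beta|^2 = 1 - 38/40 = 2/40 = 0.0500
P(|0>) = |alpha|^2 = 0.9500

0.9500


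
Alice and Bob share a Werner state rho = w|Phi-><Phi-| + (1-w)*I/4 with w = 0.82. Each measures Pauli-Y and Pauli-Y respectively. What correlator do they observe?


|Phi-> = (|00> - |11>)/sqrt(2)
For the pure Bell state, <Y_A Y_B> = +1 (Bell-state Pauli correlator).
The maximally-mixed part I/4 has tr(I/4 * P tensor P) = 0 for any traceless Pauli P.
So <Y_A Y_B>_rho = w * (+1) + (1 - w) * 0
= 0.82 * (+1)
= 0.8200

0.8200


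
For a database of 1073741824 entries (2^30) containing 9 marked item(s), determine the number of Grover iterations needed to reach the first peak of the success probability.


After j Grover iterations the success probability is P(j) = sin^2((2j+1)*theta), where sin(theta) = sqrt(k/N).
N = 2^30 = 1073741824, k = 9
sin(theta) = sqrt(k/N) = 9.155273438e-05
theta = arcsin(sqrt(k/N)) = 9.15527345e-05 rad
P(j) reaches its first maximum when (2j+1)*theta is as close as possible to pi/2, i.e. j = round(pi/(4*theta) - 1/2).
pi/(4*theta) - 1/2 = 8578.1423
(For comparison, the common estimate pi/4 * sqrt(N/k) = 8578.6423; the exact maximiser is used here.)
Optimal iterations = 8578

8578


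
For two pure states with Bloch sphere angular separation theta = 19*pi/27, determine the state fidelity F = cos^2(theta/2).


For states separated by angle theta on Bloch sphere:
F = cos^2(theta/2)
theta = 19*pi/27 = 2.2108
theta/2 = 1.1054
cos(theta/2) = 0.4488
F = 0.2014

0.2014


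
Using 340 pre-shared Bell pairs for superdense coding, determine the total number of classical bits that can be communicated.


Superdense coding allows 2 classical bits per shared entangled pair.
340 pair(s) -> 2 * 340 = 680 classical bits

680


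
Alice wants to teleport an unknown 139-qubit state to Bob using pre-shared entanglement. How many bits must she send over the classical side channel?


Quantum teleportation requires 2 classical bits per qubit teleported.
139 qubit(s) -> 2 * 139 = 278 classical bits

278


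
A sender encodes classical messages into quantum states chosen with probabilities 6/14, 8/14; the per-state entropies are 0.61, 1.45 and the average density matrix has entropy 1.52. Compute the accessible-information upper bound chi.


chi = S(rho) - sum_i p_i * S(rho_i)
Weighted entropy = 6/14 * 0.61 + 8/14 * 1.45
= 1.0900
chi = 1.52 - 1.0900
= 0.4300

0.4300


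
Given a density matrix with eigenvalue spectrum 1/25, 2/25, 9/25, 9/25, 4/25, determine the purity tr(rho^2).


tr(rho^2) = sum of eigenvalues squared
= (1/25)^2 + (2/25)^2 + (9/25)^2 + (9/25)^2 + (4/25)^2
= (1 + 4 + 81 + 81 + 16) / 625
= 183/625
= 0.2928

0.2928


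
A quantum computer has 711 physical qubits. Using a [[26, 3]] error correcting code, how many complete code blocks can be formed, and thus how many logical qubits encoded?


Each code block uses 26 physical qubits for 3 logical qubit(s).
Number of complete blocks = floor(711 / 26) = 27
Logical qubits = 27 * 3
= 81

81


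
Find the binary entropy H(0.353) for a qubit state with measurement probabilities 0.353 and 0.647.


S = -p*log2(p) - (1-p)*log2(1-p)
p = 0.3530, 1-p = 0.6470
= -0.3530 * log2(0.3530) - 0.6470 * log2(0.6470)
= -(-0.5303) - (-0.4064)
= 0.9367

0.9367


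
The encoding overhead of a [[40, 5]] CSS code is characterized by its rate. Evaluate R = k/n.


Code rate R = k/n
= 5/40
= 0.1250

0.1250


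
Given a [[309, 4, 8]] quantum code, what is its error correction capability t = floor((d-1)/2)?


Code parameters: [[309, 4, 8]], distance d = 8.
Number of correctable errors = floor((d-1)/2)
= floor((8 - 1)/2)
= floor(7/2)
= 3

3


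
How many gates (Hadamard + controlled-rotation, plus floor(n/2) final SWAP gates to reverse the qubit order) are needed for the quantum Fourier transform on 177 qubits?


Hadamard gates: 177
Controlled rotations: n*(n-1)/2 = 177*176/2 = 15576
SWAP gates: floor(n/2) = floor(177/2) = 88
Total = 177 + 15576 + 88
= 15841

15841


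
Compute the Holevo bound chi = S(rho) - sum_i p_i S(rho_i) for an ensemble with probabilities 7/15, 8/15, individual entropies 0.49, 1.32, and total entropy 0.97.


chi = S(rho) - sum_i p_i * S(rho_i)
Weighted entropy = 7/15 * 0.49 + 8/15 * 1.32
= 0.9327
chi = 0.97 - 0.9327
= 0.0373

0.0373


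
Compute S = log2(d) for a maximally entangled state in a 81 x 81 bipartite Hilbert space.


For a maximally entangled state in d x d:
S = log2(d) = log2(81)
= 6.3399

6.3399


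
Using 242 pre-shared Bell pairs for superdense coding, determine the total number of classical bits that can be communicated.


Superdense coding allows 2 classical bits per shared entangled pair.
242 pair(s) -> 2 * 242 = 484 classical bits

484


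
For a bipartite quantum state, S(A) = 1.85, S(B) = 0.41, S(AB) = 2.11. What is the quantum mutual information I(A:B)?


I(A:B) = S(A) + S(B) - S(AB)
= 1.85 + 0.41 - 2.11
= 0.1500

0.1500


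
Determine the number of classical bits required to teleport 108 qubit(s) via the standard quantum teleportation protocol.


Quantum teleportation requires 2 classical bits per qubit teleported.
108 qubit(s) -> 2 * 108 = 216 classical bits

216


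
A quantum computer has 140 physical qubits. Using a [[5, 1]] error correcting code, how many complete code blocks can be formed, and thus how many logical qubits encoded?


Each code block uses 5 physical qubits for 1 logical qubit(s).
Number of complete blocks = floor(140 / 5) = 28
Logical qubits = 28 * 1
= 28

28


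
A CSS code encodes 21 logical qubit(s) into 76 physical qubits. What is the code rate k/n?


Code rate R = k/n
= 21/76
= 0.2763

0.2763


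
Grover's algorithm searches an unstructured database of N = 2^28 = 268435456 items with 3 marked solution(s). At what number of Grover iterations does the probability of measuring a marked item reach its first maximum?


After j Grover iterations the success probability is P(j) = sin^2((2j+1)*theta), where sin(theta) = sqrt(k/N).
N = 2^28 = 268435456, k = 3
sin(theta) = sqrt(k/N) = 0.0001057159917
theta = arcsin(sqrt(k/N)) = 0.0001057159919 rad
P(j) reaches its first maximum when (2j+1)*theta is as close as possible to pi/2, i.e. j = round(pi/(4*theta) - 1/2).
pi/(4*theta) - 1/2 = 7428.8222
(For comparison, the common estimate pi/4 * sqrt(N/k) = 7429.3222; the exact maximiser is used here.)
Optimal iterations = 7429

7429


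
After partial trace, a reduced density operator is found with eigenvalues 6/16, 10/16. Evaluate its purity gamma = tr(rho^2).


tr(rho^2) = sum of eigenvalues squared
= (6/16)^2 + (10/16)^2
= (36 + 100) / 256
= 136/256
= 0.5312

0.5312


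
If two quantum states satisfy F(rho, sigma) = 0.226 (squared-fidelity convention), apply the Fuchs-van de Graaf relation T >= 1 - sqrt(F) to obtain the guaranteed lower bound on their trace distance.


Fuchs-van de Graaf (squared-fidelity convention): 1 - sqrt(F) <= T <= sqrt(1 - F).
Lower bound: T >= 1 - sqrt(F)
sqrt(F) = sqrt(0.226) = 0.4754
T >= 1 - 0.4754
T >= 0.5246

0.5246


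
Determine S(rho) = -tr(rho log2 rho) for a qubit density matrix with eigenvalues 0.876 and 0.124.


S = -p*log2(p) - (1-p)*log2(1-p)
p = 0.8760, 1-p = 0.1240
= -0.8760 * log2(0.8760) - 0.1240 * log2(0.1240)
= -(-0.1673) - (-0.3734)
= 0.5408

0.5408


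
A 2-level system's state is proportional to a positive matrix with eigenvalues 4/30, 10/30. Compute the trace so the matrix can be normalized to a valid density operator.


tr(M) = sum of eigenvalues
= 4/30 + 10/30
= 14/30
= 0.4667

0.4667


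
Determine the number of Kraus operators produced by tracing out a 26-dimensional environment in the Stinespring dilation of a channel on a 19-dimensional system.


Tracing out the environment in an orthonormal basis {|i>_E} gives Kraus operators K_i = <i|_E U |0>_E.
Number of Kraus operators = dim(H_env) = d_env
= 26

26


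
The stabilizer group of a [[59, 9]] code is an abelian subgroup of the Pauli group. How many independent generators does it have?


For an [[n,k]] stabilizer code:
Number of stabilizer generators = n - k
= 59 - 9
= 50

50


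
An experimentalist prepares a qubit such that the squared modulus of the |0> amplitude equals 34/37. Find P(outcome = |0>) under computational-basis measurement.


|alpha|^2 = 34/37 = 0.9189
|beta|^2 = 1 - 34/37 = 3/37 = 0.0811
P(|0>) = |alpha|^2 = 0.9189

0.9189


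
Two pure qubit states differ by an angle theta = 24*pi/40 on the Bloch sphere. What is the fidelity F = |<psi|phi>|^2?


For states separated by angle theta on Bloch sphere:
F = cos^2(theta/2)
theta = 24*pi/40 = 1.8850
theta/2 = 0.9425
cos(theta/2) = 0.5878
F = 0.3455

0.3455


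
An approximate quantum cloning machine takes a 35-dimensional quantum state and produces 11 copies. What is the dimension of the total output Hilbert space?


Output space = H^(tensor 11) where dim(H) = 35
dim = 35^11
= 1225 (after 2 factors)
= 42875 (after 3 factors)
= 1500625 (after 4 factors)
= 52521875 (after 5 factors)
= 1838265625 (after 6 factors)
= 64339296875 (after 7 factors)
= 2251875390625 (after 8 factors)
= 78815638671875 (after 9 factors)
= 2758547353515625 (after 10 factors)
= 96549157373046875 (after 11 factors)
= 96549157373046875

96549157373046875


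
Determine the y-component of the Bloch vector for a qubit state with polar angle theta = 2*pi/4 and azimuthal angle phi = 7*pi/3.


theta = 1.5708, phi = 7.3304
r_y = sin(theta)*sin(phi) = 1.0000 * 0.8660
r_y = 0.8660

0.8660


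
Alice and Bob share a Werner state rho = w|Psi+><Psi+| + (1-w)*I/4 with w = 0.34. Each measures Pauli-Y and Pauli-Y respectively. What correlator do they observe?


|Psi+> = (|01> + |10>)/sqrt(2)
For the pure Bell state, <Y_A Y_B> = +1 (Bell-state Pauli correlator).
The maximally-mixed part I/4 has tr(I/4 * P tensor P) = 0 for any traceless Pauli P.
So <Y_A Y_B>_rho = w * (+1) + (1 - w) * 0
= 0.34 * (+1)
= 0.3400

0.3400


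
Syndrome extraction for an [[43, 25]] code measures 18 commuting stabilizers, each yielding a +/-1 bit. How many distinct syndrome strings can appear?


Each stabilizer generator gives a binary (+1 or -1) measurement outcome.
With 18 independent generators:
Total syndromes = 2^18
= 262144

262144


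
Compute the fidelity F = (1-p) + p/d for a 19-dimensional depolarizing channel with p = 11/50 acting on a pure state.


F = (1-p) + p/d
= (1 - 0.2200) + 0.2200/19
= 0.7800 + 0.0116
= 0.7916

0.7916


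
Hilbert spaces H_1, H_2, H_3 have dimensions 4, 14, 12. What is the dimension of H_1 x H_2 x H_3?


dim(H_1 x H_2 x H_3) = 4 * 14 * 12
= 56 * 12
= 672

672


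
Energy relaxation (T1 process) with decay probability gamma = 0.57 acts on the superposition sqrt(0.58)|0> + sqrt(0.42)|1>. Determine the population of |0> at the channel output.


For amplitude damping with parameter gamma on state sqrt(a)|0> + sqrt(b)|1>:
alpha^2 = 0.58, beta^2 = 0.42
P(|0>) = alpha^2 + gamma * beta^2
= 0.58 + 0.57 * 0.42
= 0.58 + 0.2394
= 0.8194

0.8194


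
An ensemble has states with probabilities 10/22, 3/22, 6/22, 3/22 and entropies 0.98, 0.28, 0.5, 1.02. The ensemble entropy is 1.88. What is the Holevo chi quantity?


chi = S(rho) - sum_i p_i * S(rho_i)
Weighted entropy = 10/22 * 0.98 + 3/22 * 0.28 + 6/22 * 0.5 + 3/22 * 1.02
= 0.7591
chi = 1.88 - 0.7591
= 1.1209

1.1209


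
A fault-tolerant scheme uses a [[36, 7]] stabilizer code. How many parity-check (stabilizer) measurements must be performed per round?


For an [[n,k]] stabilizer code:
Number of stabilizer generators = n - k
= 36 - 7
= 29

29


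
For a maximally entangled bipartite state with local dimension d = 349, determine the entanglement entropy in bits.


For a maximally entangled state in d x d:
S = log2(d) = log2(349)
= 8.4471

8.4471


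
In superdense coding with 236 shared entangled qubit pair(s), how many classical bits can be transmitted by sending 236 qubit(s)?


Superdense coding allows 2 classical bits per shared entangled pair.
236 pair(s) -> 2 * 236 = 472 classical bits

472


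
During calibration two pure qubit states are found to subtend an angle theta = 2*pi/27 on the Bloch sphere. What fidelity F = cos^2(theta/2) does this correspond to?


For states separated by angle theta on Bloch sphere:
F = cos^2(theta/2)
theta = 2*pi/27 = 0.2327
theta/2 = 0.1164
cos(theta/2) = 0.9932
F = 0.9865

0.9865


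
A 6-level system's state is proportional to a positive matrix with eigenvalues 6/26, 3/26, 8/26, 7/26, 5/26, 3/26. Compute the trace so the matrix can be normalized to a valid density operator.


tr(M) = sum of eigenvalues
= 6/26 + 3/26 + 8/26 + 7/26 + 5/26 + 3/26
= 32/26
= 1.2308

1.2308


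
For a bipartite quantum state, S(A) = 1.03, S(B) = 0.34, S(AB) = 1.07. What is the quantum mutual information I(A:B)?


I(A:B) = S(A) + S(B) - S(AB)
= 1.03 + 0.34 - 1.07
= 0.3000

0.3000


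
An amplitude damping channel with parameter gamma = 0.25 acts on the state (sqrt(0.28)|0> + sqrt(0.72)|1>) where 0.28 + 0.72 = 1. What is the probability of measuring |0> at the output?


For amplitude damping with parameter gamma on state sqrt(a)|0> + sqrt(b)|1>:
alpha^2 = 0.28, beta^2 = 0.72
P(|0>) = alpha^2 + gamma * beta^2
= 0.28 + 0.25 * 0.72
= 0.28 + 0.1800
= 0.4600

0.4600


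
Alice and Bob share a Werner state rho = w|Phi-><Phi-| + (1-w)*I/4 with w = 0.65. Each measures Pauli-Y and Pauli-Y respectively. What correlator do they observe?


|Phi-> = (|00> - |11>)/sqrt(2)
For the pure Bell state, <Y_A Y_B> = +1 (Bell-state Pauli correlator).
The maximally-mixed part I/4 has tr(I/4 * P tensor P) = 0 for any traceless Pauli P.
So <Y_A Y_B>_rho = w * (+1) + (1 - w) * 0
= 0.65 * (+1)
= 0.6500

0.6500


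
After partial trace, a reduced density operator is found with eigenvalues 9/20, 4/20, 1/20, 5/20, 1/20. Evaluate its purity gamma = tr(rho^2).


tr(rho^2) = sum of eigenvalues squared
= (9/20)^2 + (4/20)^2 + (1/20)^2 + (5/20)^2 + (1/20)^2
= (81 + 16 + 1 + 25 + 1) / 400
= 124/400
= 0.3100

0.3100


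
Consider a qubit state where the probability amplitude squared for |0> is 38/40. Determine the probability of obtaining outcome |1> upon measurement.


|alpha|^2 = 38/40 = 0.9500
|beta|^2 = 1 - 38/40 = 2/40 = 0.0500
P(|1>) = |beta|^2 = 0.0500

0.0500


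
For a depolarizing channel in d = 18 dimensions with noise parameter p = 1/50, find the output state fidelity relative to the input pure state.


F = (1-p) + p/d
= (1 - 0.0200) + 0.0200/18
= 0.9800 + 0.0011
= 0.9811

0.9811


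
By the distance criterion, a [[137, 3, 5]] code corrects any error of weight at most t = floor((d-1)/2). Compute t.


Code parameters: [[137, 3, 5]], distance d = 5.
Number of correctable errors = floor((d-1)/2)
= floor((5 - 1)/2)
= floor(4/2)
= 2

2


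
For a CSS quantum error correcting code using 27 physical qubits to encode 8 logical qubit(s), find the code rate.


Code rate R = k/n
= 8/27
= 0.2963

0.2963


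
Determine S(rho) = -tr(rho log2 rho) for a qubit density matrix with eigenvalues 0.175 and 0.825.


S = -p*log2(p) - (1-p)*log2(1-p)
p = 0.1750, 1-p = 0.8250
= -0.1750 * log2(0.1750) - 0.8250 * log2(0.8250)
= -(-0.4401) - (-0.2290)
= 0.6690

0.6690


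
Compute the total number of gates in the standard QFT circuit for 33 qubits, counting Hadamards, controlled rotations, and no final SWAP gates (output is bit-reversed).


Hadamard gates: 33
Controlled rotations: n*(n-1)/2 = 33*32/2 = 528
SWAP gates: 0 (omitted)
Total = 33 + 528
= 561

561


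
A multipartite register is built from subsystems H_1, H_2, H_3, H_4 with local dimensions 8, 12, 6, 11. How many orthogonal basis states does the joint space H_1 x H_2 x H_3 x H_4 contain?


dim(H_1 x H_2 x H_3 x H_4) = 8 * 12 * 6 * 11
= 96 * 6 * 11
= 576 * 11
= 6336

6336


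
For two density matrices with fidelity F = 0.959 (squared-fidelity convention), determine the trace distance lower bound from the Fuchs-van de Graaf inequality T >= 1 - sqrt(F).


Fuchs-van de Graaf (squared-fidelity convention): 1 - sqrt(F) <= T <= sqrt(1 - F).
Lower bound: T >= 1 - sqrt(F)
sqrt(F) = sqrt(0.959) = 0.9793
T >= 1 - 0.9793
T >= 0.0207

0.0207


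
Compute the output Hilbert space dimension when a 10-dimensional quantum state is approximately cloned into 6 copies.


Output space = H^(tensor 6) where dim(H) = 10
dim = 10^6
= 100 (after 2 factors)
= 1000 (after 3 factors)
= 10000 (after 4 factors)
= 100000 (after 5 factors)
= 1000000 (after 6 factors)
= 1000000

1000000


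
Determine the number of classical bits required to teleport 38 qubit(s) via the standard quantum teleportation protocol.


Quantum teleportation requires 2 classical bits per qubit teleported.
38 qubit(s) -> 2 * 38 = 76 classical bits

76


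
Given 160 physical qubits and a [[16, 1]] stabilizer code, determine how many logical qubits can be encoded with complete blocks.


Each code block uses 16 physical qubits for 1 logical qubit(s).
Number of complete blocks = floor(160 / 16) = 10
Logical qubits = 10 * 1
= 10

10


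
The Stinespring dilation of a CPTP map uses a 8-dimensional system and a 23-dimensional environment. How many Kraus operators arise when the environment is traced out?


Tracing out the environment in an orthonormal basis {|i>_E} gives Kraus operators K_i = <i|_E U |0>_E.
Number of Kraus operators = dim(H_env) = d_env
= 23

23


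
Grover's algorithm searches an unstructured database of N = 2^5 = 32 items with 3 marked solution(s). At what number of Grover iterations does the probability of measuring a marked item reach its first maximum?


After j Grover iterations the success probability is P(j) = sin^2((2j+1)*theta), where sin(theta) = sqrt(k/N).
N = 2^5 = 32, k = 3
sin(theta) = sqrt(k/N) = 0.3061862178
theta = arcsin(sqrt(k/N)) = 0.3111842443 rad
P(j) reaches its first maximum when (2j+1)*theta is as close as possible to pi/2, i.e. j = round(pi/(4*theta) - 1/2).
pi/(4*theta) - 1/2 = 2.0239
(For comparison, the common estimate pi/4 * sqrt(N/k) = 2.5651; the exact maximiser is used here.)
Optimal iterations = 2

2


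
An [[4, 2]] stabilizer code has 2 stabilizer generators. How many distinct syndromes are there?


Each stabilizer generator gives a binary (+1 or -1) measurement outcome.
With 2 independent generators:
Total syndromes = 2^2
= 4

4


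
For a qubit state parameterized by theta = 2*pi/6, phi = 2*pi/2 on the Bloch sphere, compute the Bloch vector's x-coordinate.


theta = 1.0472, phi = 3.1416
r_x = sin(theta)*cos(phi) = 0.8660 * -1.0000
r_x = -0.8660

-0.8660


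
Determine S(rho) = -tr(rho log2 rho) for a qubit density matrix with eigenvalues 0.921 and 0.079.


S = -p*log2(p) - (1-p)*log2(1-p)
p = 0.9210, 1-p = 0.0790
= -0.9210 * log2(0.9210) - 0.0790 * log2(0.0790)
= -(-0.1093) - (-0.2893)
= 0.3986

0.3986


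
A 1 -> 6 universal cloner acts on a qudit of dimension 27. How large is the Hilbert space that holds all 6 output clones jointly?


Output space = H^(tensor 6) where dim(H) = 27
dim = 27^6
= 729 (after 2 factors)
= 19683 (after 3 factors)
= 531441 (after 4 factors)
= 14348907 (after 5 factors)
= 387420489 (after 6 factors)
= 387420489

387420489


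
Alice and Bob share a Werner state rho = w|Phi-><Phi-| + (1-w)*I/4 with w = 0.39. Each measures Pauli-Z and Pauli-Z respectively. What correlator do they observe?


|Phi-> = (|00> - |11>)/sqrt(2)
For the pure Bell state, <Z_A Z_B> = +1 (Bell-state Pauli correlator).
The maximally-mixed part I/4 has tr(I/4 * P tensor P) = 0 for any traceless Pauli P.
So <Z_A Z_B>_rho = w * (+1) + (1 - w) * 0
= 0.39 * (+1)
= 0.3900

0.3900


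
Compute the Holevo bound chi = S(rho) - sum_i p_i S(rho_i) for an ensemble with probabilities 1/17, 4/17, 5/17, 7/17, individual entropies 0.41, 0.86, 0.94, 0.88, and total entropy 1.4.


chi = S(rho) - sum_i p_i * S(rho_i)
Weighted entropy = 1/17 * 0.41 + 4/17 * 0.86 + 5/17 * 0.94 + 7/17 * 0.88
= 0.8653
chi = 1.4 - 0.8653
= 0.5347

0.5347


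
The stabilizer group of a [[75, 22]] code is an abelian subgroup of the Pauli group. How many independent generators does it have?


For an [[n,k]] stabilizer code:
Number of stabilizer generators = n - k
= 75 - 22
= 53

53


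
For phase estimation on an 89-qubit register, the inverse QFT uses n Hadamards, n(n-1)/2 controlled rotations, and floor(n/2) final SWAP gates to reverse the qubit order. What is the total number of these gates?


Hadamard gates: 89
Controlled rotations: n*(n-1)/2 = 89*88/2 = 3916
SWAP gates: floor(n/2) = floor(89/2) = 44
Total = 89 + 3916 + 44
= 4049

4049


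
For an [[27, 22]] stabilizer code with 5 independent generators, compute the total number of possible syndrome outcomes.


Each stabilizer generator gives a binary (+1 or -1) measurement outcome.
With 5 independent generators:
Total syndromes = 2^5
= 32

32


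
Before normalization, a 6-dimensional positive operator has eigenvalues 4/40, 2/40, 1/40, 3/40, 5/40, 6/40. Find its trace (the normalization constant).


tr(M) = sum of eigenvalues
= 4/40 + 2/40 + 1/40 + 3/40 + 5/40 + 6/40
= 21/40
= 0.5250

0.5250
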